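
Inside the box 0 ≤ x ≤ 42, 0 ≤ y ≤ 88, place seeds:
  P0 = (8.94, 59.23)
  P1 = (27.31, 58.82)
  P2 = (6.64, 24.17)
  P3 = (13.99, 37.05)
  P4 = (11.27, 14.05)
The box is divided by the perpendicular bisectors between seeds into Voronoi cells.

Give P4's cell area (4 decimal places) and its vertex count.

1. box [0,42]×[0,88]: [(0, 0) (42, 0) (42, 88) (0, 88)]
2. ⊥bis P4·P0 via (10.105,36.64): [(0, 36.1189) (0, 0) (42, 0) (42, 38.2849)]  |A|=1562.4786
3. ⊥bis P4·P1 via (19.29,36.435): [(17.6341, 37.0283) (0, 36.1189) (0, 0) (42, 0) (42, 28.2986)]  |A|=1440.8156
4. ⊥bis P4·P2 via (8.955,19.11): [(34.7311, 30.9028) (0, 15.013) (0, 0) (42, 0) (42, 28.2986)]  |A|=1012.518
5. ⊥bis P4·P3 via (12.63,25.55): [(20.8948, 24.5726) (0, 15.013) (0, 0) (42, 0) (42, 22.0767)]  |A|=905.8375
6. canonical 5-gon: [(20.8948, 24.5726) (0, 15.013) (0, 0) (42, 0) (42, 22.0767)]
7. shoelace: 905.8375

Area of P4's cell: 905.8375 (5 vertices)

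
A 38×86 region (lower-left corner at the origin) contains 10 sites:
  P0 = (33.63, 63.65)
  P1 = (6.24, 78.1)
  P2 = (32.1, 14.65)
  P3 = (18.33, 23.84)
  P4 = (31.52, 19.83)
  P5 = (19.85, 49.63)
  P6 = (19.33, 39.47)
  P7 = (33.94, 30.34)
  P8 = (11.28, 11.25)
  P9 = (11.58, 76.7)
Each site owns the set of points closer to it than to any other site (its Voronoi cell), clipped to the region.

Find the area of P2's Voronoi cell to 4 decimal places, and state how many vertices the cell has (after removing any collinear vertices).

Area of P2's cell: 262.3127 (5 vertices)

1. box [0,38]×[0,86]: [(0, 0) (38, 0) (38, 86) (0, 86)]
2. ⊥bis P2·P0 via (32.865,39.15): [(0, 40.1762) (0, 0) (38, 0) (38, 38.9897)]  |A|=1504.1512
3. ⊥bis P2·P1 via (19.17,46.375): [(3.6788, 40.0613) (0, 38.562) (0, 0) (38, 0) (38, 38.9897)]  |A|=1501.1821
4. ⊥bis P2·P3 via (25.215,19.245): [(12.371, 0) (38, 0) (38, 38.4016)]  |A|=492.0973
5. ⊥bis P2·P4 via (31.81,17.24): [(23.2362, 16.28) (12.371, 0) (38, 0) (38, 17.9331)]  |A|=341.0003
6. ⊥bis P2·P5 via (25.975,32.14): [(23.2362, 16.28) (12.371, 0) (38, 0) (38, 17.9331)]  |A|=341.0003
7. ⊥bis P2·P6 via (25.715,27.06): [(23.2362, 16.28) (12.371, 0) (38, 0) (38, 17.9331)]  |A|=341.0003
8. ⊥bis P2·P7 via (33.02,22.495): [(23.2362, 16.28) (12.371, 0) (38, 0) (38, 17.9331)]  |A|=341.0003
9. ⊥bis P2·P8 via (21.69,12.95): [(23.2362, 16.28) (21.5571, 13.7641) (23.8048, 0) (38, 0) (38, 17.9331)]  |A|=262.3127
10. ⊥bis P2·P9 via (21.84,45.675): [(23.2362, 16.28) (21.5571, 13.7641) (23.8048, 0) (38, 0) (38, 17.9331)]  |A|=262.3127
11. canonical 5-gon: [(23.2362, 16.28) (21.5571, 13.7641) (23.8048, 0) (38, 0) (38, 17.9331)]
12. shoelace: 262.3127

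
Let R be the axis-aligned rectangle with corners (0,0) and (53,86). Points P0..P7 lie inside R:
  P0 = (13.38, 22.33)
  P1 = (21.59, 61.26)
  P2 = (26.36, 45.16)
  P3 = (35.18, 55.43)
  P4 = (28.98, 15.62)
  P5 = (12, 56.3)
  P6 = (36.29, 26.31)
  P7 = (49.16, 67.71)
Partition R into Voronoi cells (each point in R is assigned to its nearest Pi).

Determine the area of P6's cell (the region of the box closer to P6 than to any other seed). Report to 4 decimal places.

Area of P6's cell: 621.9737

1. box [0,53]×[0,86]: [(0, 0) (53, 0) (53, 86) (0, 86)]
2. ⊥bis P6·P0 via (24.835,24.32): [(29.0599, 0) (53, 0) (53, 86) (14.1197, 86)]  |A|=2701.273
3. ⊥bis P6·P1 via (28.94,43.785): [(21.9633, 40.8506) (29.0599, 0) (53, 0) (53, 53.9047)]  |A|=1325.495
4. ⊥bis P6·P2 via (31.325,35.735): [(23.5624, 31.6457) (29.0599, 0) (53, 0) (53, 47.1532)]  |A|=1072.8393
5. ⊥bis P6·P3 via (35.735,40.87): [(41.4891, 41.0893) (23.5624, 31.6457) (29.0599, 0) (53, 0) (53, 41.5281)]  |A|=1040.4644
6. ⊥bis P6·P4 via (32.635,20.965): [(41.4891, 41.0893) (23.5624, 31.6457) (24.4449, 26.5655) (53, 7.0391) (53, 41.5281)]  |A|=621.9737
7. ⊥bis P6·P5 via (24.145,41.305): [(41.4891, 41.0893) (23.5624, 31.6457) (24.4449, 26.5655) (53, 7.0391) (53, 41.5281)]  |A|=621.9737
8. ⊥bis P6·P7 via (42.725,47.01): [(41.4891, 41.0893) (23.5624, 31.6457) (24.4449, 26.5655) (53, 7.0391) (53, 41.5281)]  |A|=621.9737
9. canonical 5-gon: [(41.4891, 41.0893) (23.5624, 31.6457) (24.4449, 26.5655) (53, 7.0391) (53, 41.5281)]
10. shoelace: 621.9737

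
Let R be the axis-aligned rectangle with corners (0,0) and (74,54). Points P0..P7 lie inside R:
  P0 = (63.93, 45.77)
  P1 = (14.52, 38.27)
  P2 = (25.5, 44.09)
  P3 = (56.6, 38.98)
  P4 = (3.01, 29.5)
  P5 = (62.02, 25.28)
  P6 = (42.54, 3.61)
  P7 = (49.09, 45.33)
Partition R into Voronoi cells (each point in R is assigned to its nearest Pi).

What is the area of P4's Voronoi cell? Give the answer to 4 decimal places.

1. box [0,74]×[0,54]: [(0, 0) (74, 0) (74, 54) (0, 54)]
2. ⊥bis P4·P0 via (33.47,37.635): [(0, 0) (43.5212, 0) (29.0994, 54) (0, 54)]  |A|=1960.7565
3. ⊥bis P4·P1 via (8.765,33.885): [(0, 45.3884) (0, 0) (34.5835, 0)]  |A|=784.8465
4. ⊥bis P4·P2 via (14.255,36.795): [(0, 45.3884) (0, 0) (34.5835, 0)]  |A|=784.8465
5. ⊥bis P4·P3 via (29.805,34.24): [(0, 45.3884) (0, 0) (34.5835, 0)]  |A|=784.8465
6. ⊥bis P4·P5 via (32.515,27.39): [(30.9018, 4.832) (0, 45.3884) (0, 0) (30.5563, 0)]  |A|=775.1165
7. ⊥bis P4·P6 via (22.775,16.555): [(22.4027, 15.9865) (0, 45.3884) (0, 0) (11.9324, 0)]  |A|=603.7898
8. ⊥bis P4·P7 via (26.05,37.415): [(22.4027, 15.9865) (0, 45.3884) (0, 0) (11.9324, 0)]  |A|=603.7898
9. canonical 4-gon: [(22.4027, 15.9865) (0, 45.3884) (0, 0) (11.9324, 0)]
10. shoelace: 603.7898

Area of P4's cell: 603.7898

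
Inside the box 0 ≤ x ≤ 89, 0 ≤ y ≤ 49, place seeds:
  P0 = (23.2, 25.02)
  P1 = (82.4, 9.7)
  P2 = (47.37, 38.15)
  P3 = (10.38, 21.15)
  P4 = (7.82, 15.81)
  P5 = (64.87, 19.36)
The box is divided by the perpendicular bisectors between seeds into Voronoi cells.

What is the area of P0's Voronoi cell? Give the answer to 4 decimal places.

1. box [0,89]×[0,49]: [(0, 0) (89, 0) (89, 49) (0, 49)]
2. ⊥bis P0·P1 via (52.8,17.36): [(0, 0) (48.3075, 0) (60.9879, 49) (0, 49)]  |A|=2677.7381
3. ⊥bis P0·P2 via (35.285,31.585): [(0, 0) (48.3075, 0) (49.6419, 5.1565) (25.8246, 49) (0, 49)]  |A|=1906.8949
4. ⊥bis P0·P3 via (16.79,23.085): [(23.7587, 0) (48.3075, 0) (49.6419, 5.1565) (25.8246, 49) (8.967, 49)]  |A|=1105.1152
5. ⊥bis P0·P4 via (15.51,20.415): [(19.7165, 13.3904) (27.7351, 0) (48.3075, 0) (49.6419, 5.1565) (25.8246, 49) (8.967, 49)]  |A|=1078.4924
6. ⊥bis P0·P5 via (44.035,22.19): [(19.7165, 13.3904) (27.7351, 0) (41.021, 0) (43.3057, 16.8204) (25.8246, 49) (8.967, 49)]  |A|=993.0923
7. canonical 6-gon: [(19.7165, 13.3904) (27.7351, 0) (41.021, 0) (43.3057, 16.8204) (25.8246, 49) (8.967, 49)]
8. shoelace: 993.0923

Area of P0's cell: 993.0923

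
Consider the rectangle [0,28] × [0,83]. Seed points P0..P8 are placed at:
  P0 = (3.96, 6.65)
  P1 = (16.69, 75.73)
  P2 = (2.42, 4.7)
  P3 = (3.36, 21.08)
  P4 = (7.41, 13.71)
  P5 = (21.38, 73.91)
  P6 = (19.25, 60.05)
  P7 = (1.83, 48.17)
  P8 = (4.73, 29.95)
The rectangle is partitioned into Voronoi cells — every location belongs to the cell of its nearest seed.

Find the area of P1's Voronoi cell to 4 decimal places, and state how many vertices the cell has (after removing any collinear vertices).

1. box [0,28]×[0,83]: [(0, 0) (28, 0) (28, 83) (0, 83)]
2. ⊥bis P1·P0 via (10.325,41.19): [(0, 43.0927) (28, 37.9329) (28, 83) (0, 83)]  |A|=1189.6423
3. ⊥bis P1·P2 via (9.555,40.215): [(0, 43.0927) (28, 37.9329) (28, 83) (0, 83)]  |A|=1189.6423
4. ⊥bis P1·P3 via (10.025,48.405): [(0, 50.8503) (28, 44.0206) (28, 83) (0, 83)]  |A|=995.8078
5. ⊥bis P1·P4 via (12.05,44.72): [(0, 50.8503) (28, 44.0206) (28, 83) (0, 83)]  |A|=995.8078
6. ⊥bis P1·P5 via (19.035,74.82): [(0, 50.8503) (8.8917, 48.6814) (22.2093, 83) (0, 83)]  |A|=524.0287
7. ⊥bis P1·P6 via (17.97,67.89): [(0, 64.9561) (16.2359, 67.6069) (22.2093, 83) (0, 83)]  |A|=317.4145
8. ⊥bis P1·P7 via (9.26,61.95): [(0, 66.9429) (2.8283, 65.4179) (16.2359, 67.6069) (22.2093, 83) (0, 83)]  |A|=314.605
9. ⊥bis P1·P8 via (10.71,52.84): [(0, 66.9429) (2.8283, 65.4179) (16.2359, 67.6069) (22.2093, 83) (0, 83)]  |A|=314.605
10. canonical 5-gon: [(0, 66.9429) (2.8283, 65.4179) (16.2359, 67.6069) (22.2093, 83) (0, 83)]
11. shoelace: 314.605

Area of P1's cell: 314.6050 (5 vertices)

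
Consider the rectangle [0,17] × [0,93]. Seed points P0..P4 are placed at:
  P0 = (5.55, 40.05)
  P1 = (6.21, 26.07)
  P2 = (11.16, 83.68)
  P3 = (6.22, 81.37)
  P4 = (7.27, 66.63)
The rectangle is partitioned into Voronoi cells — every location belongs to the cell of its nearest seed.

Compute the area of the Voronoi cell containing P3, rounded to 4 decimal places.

Area of P3's cell: 156.8552

1. box [0,17]×[0,93]: [(0, 0) (17, 0) (17, 93) (0, 93)]
2. ⊥bis P3·P0 via (5.885,60.71): [(0, 60.8054) (17, 60.5298) (17, 93) (0, 93)]  |A|=549.6508
3. ⊥bis P3·P1 via (6.215,53.72): [(0, 60.8054) (17, 60.5298) (17, 93) (0, 93)]  |A|=549.6508
4. ⊥bis P3·P2 via (8.69,82.525): [(0, 60.8054) (17, 60.5298) (17, 64.7538) (3.7918, 93) (0, 93)]  |A|=363.1099
5. ⊥bis P3·P4 via (6.745,74): [(0, 73.5195) (12.4852, 74.4089) (3.7918, 93) (0, 93)]  |A|=156.8552
6. canonical 4-gon: [(0, 73.5195) (12.4852, 74.4089) (3.7918, 93) (0, 93)]
7. shoelace: 156.8552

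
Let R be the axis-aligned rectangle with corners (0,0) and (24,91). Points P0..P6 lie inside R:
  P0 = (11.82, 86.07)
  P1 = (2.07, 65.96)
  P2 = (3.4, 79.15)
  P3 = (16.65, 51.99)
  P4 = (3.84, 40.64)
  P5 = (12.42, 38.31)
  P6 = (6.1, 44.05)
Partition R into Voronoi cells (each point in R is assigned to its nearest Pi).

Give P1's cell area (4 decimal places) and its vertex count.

1. box [0,24]×[0,91]: [(0, 0) (24, 0) (24, 91) (0, 91)]
2. ⊥bis P1·P0 via (6.945,76.015): [(0, 79.3822) (0, 0) (24, 0) (24, 67.7462)]  |A|=1765.54
3. ⊥bis P1·P2 via (2.735,72.555): [(17.0609, 71.1105) (0, 72.8308) (0, 0) (24, 0) (24, 67.7462)]  |A|=1709.6536
4. ⊥bis P1·P3 via (9.36,58.975): [(19.7422, 69.8105) (17.0609, 71.1105) (0, 72.8308) (0, 49.2063)]  |A|=241.9822
5. ⊥bis P1·P4 via (2.955,53.3): [(3.9919, 53.3725) (19.7422, 69.8105) (17.0609, 71.1105) (0, 72.8308) (0, 53.0934)]  |A|=234.2237
6. ⊥bis P1·P5 via (7.245,52.135): [(3.9919, 53.3725) (19.7422, 69.8105) (17.0609, 71.1105) (0, 72.8308) (0, 53.0934)]  |A|=234.2237
7. ⊥bis P1·P6 via (4.085,55.005): [(5.8708, 55.3335) (19.7422, 69.8105) (17.0609, 71.1105) (0, 72.8308) (0, 54.2536)]  |A|=227.1662
8. canonical 5-gon: [(5.8708, 55.3335) (19.7422, 69.8105) (17.0609, 71.1105) (0, 72.8308) (0, 54.2536)]
9. shoelace: 227.1662

Area of P1's cell: 227.1662 (5 vertices)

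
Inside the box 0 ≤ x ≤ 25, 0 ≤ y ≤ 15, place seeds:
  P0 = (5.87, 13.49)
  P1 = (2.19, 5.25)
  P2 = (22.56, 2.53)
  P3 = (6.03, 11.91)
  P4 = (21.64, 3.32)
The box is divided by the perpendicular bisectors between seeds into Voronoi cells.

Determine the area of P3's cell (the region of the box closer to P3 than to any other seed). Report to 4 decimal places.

Area of P3's cell: 86.3360

1. box [0,25]×[0,15]: [(0, 0) (25, 0) (25, 15) (0, 15)]
2. ⊥bis P3·P0 via (5.95,12.7): [(0, 12.0975) (0, 0) (25, 0) (25, 14.6291)]  |A|=334.0823
3. ⊥bis P3·P1 via (4.11,8.58): [(0, 12.0975) (0, 10.9497) (18.9909, 0) (25, 0) (25, 14.6291)]  |A|=230.1095
4. ⊥bis P3·P2 via (14.295,7.22): [(18.103, 13.9307) (0, 12.0975) (0, 10.9497) (12.3657, 3.82)]  |A|=93.3543
5. ⊥bis P3·P4 via (13.835,7.615): [(17.2637, 13.8457) (0, 12.0975) (0, 10.9497) (11.8957, 4.0909)]  |A|=86.336
6. canonical 4-gon: [(17.2637, 13.8457) (0, 12.0975) (0, 10.9497) (11.8957, 4.0909)]
7. shoelace: 86.336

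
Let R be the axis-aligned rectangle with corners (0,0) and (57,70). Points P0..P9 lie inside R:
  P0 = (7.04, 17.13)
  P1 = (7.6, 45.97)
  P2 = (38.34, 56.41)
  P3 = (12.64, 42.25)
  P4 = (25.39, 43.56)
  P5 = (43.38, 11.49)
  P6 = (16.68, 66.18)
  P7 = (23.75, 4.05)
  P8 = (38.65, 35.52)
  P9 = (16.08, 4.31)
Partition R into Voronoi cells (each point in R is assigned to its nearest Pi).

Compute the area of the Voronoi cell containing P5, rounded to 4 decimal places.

1. box [0,57]×[0,70]: [(0, 0) (57, 0) (57, 70) (0, 70)]
2. ⊥bis P5·P0 via (25.21,14.31): [(22.9891, 0) (57, 0) (57, 70) (33.8531, 70)]  |A|=2000.5226
3. ⊥bis P5·P1 via (25.49,28.73): [(27.8239, 31.1519) (22.9891, 0) (57, 0) (57, 61.428)]  |A|=1425.8678
4. ⊥bis P5·P2 via (40.86,33.95): [(29.2669, 32.6493) (27.8239, 31.1519) (22.9891, 0) (57, 0) (57, 35.7609)]  |A|=1069.9528
5. ⊥bis P5·P3 via (28.01,26.87): [(34.3654, 33.2213) (27.0032, 25.8638) (22.9891, 0) (57, 0) (57, 35.7609)]  |A|=1050.1014
6. ⊥bis P5·P4 via (34.385,27.525): [(47.0833, 34.6483) (26.5816, 23.1476) (22.9891, 0) (57, 0) (57, 35.7609)]  |A|=983.1489
7. ⊥bis P5·P6 via (30.03,38.835): [(47.0833, 34.6483) (26.5816, 23.1476) (22.9891, 0) (57, 0) (57, 35.7609)]  |A|=983.1489
8. ⊥bis P5·P7 via (33.565,7.77): [(47.0833, 34.6483) (27.5342, 23.682) (36.5099, 0) (57, 0) (57, 35.7609)]  |A|=812.9837
9. ⊥bis P5·P8 via (41.015,23.505): [(28.5325, 21.048) (36.5099, 0) (57, 0) (57, 26.6514)]  |A|=594.9875
10. ⊥bis P5·P9 via (29.73,7.9): [(28.5325, 21.048) (36.5099, 0) (57, 0) (57, 26.6514)]  |A|=594.9875
11. canonical 4-gon: [(28.5325, 21.048) (36.5099, 0) (57, 0) (57, 26.6514)]
12. shoelace: 594.9875

Area of P5's cell: 594.9875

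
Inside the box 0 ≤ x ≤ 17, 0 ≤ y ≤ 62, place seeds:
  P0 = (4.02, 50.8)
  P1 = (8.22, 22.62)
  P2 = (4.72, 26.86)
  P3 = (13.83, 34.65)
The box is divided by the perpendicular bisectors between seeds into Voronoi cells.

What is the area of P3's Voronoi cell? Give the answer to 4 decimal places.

Area of P3's cell: 176.7761

1. box [0,17]×[0,62]: [(0, 0) (17, 0) (17, 62) (0, 62)]
2. ⊥bis P3·P0 via (8.925,42.725): [(0, 37.3037) (0, 0) (17, 0) (17, 47.63)]  |A|=721.9363
3. ⊥bis P3·P1 via (11.025,28.635): [(0, 37.3037) (0, 33.7763) (17, 25.8487) (17, 47.63)]  |A|=215.1239
4. ⊥bis P3·P2 via (9.275,30.755): [(2.4188, 38.7729) (11.1295, 28.5863) (17, 25.8487) (17, 47.63)]  |A|=176.7761
5. canonical 4-gon: [(2.4188, 38.7729) (11.1295, 28.5863) (17, 25.8487) (17, 47.63)]
6. shoelace: 176.7761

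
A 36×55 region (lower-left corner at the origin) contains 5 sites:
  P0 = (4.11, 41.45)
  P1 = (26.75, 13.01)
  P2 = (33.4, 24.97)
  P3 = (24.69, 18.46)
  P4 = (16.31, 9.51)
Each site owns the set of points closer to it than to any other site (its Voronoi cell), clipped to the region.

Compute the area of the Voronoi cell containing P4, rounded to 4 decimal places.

1. box [0,36]×[0,55]: [(0, 0) (36, 0) (36, 55) (0, 55)]
2. ⊥bis P4·P0 via (10.21,25.48): [(0, 21.5801) (0, 0) (36, 0) (36, 35.3309)]  |A|=1024.3986
3. ⊥bis P4·P1 via (21.53,11.26): [(16.0189, 27.6988) (0, 21.5801) (0, 0) (25.3049, 0)]  |A|=523.3028
4. ⊥bis P4·P2 via (24.855,17.24): [(16.387, 26.6008) (15.5543, 27.5213) (0, 21.5801) (0, 0) (25.3049, 0)]  |A|=523.0151
5. ⊥bis P4·P3 via (20.5,13.985): [(20.6697, 13.8261) (8.7988, 24.941) (0, 21.5801) (0, 0) (25.3049, 0)]  |A|=466.8086
6. canonical 5-gon: [(20.6697, 13.8261) (8.7988, 24.941) (0, 21.5801) (0, 0) (25.3049, 0)]
7. shoelace: 466.8086

Area of P4's cell: 466.8086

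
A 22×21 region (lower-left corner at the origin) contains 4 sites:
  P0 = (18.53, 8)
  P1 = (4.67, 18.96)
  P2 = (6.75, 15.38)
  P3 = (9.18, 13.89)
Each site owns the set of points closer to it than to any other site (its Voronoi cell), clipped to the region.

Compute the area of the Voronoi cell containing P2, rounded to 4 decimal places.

Area of P2's cell: 70.9707

1. box [0,22]×[0,21]: [(0, 0) (22, 0) (22, 21) (0, 21)]
2. ⊥bis P2·P0 via (12.64,11.69): [(0, 0) (5.3164, 0) (18.4726, 21) (0, 21)]  |A|=249.7841
3. ⊥bis P2·P1 via (5.71,17.17): [(0, 13.8525) (0, 0) (5.3164, 0) (18.4726, 21) (12.302, 21)]  |A|=205.8195
4. ⊥bis P2·P3 via (7.965,14.635): [(11.6275, 20.6081) (0, 13.8525) (0, 1.6451)]  |A|=70.9707
5. canonical 3-gon: [(11.6275, 20.6081) (0, 13.8525) (0, 1.6451)]
6. shoelace: 70.9707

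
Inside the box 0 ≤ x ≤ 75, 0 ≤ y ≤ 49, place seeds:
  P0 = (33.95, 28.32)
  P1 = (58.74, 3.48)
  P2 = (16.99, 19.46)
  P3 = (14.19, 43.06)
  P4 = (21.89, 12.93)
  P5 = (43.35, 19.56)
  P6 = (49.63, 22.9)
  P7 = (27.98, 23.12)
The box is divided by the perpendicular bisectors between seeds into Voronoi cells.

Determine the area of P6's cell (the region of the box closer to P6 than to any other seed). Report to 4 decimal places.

1. box [0,75]×[0,49]: [(0, 0) (75, 0) (75, 49) (0, 49)]
2. ⊥bis P6·P0 via (41.79,25.61): [(32.9376, 0) (75, 0) (75, 49) (49.8751, 49)]  |A|=1646.0906
3. ⊥bis P6·P1 via (54.185,13.19): [(34.2671, 3.8465) (75, 22.9544) (75, 49) (49.8751, 49)]  |A|=1097.6959
4. ⊥bis P6·P2 via (33.31,21.18): [(34.9336, 5.7746) (35.0958, 4.2352) (75, 22.9544) (75, 49) (49.8751, 49)]  |A|=1097.0265
5. ⊥bis P6·P3 via (31.91,32.98): [(34.9336, 5.7746) (35.0958, 4.2352) (75, 22.9544) (75, 49) (49.8751, 49)]  |A|=1097.0265
6. ⊥bis P6·P4 via (35.76,17.915): [(37.4779, 13.1352) (39.8715, 6.4755) (75, 22.9544) (75, 49) (49.8751, 49)]  |A|=1075.8879
7. ⊥bis P6·P5 via (46.49,21.23): [(42.7238, 28.3114) (51.4487, 11.9064) (75, 22.9544) (75, 49) (49.8751, 49)]  |A|=921.6026
8. ⊥bis P6·P7 via (38.805,23.01): [(42.7238, 28.3114) (51.4487, 11.9064) (75, 22.9544) (75, 49) (49.8751, 49)]  |A|=921.6026
9. canonical 5-gon: [(42.7238, 28.3114) (51.4487, 11.9064) (75, 22.9544) (75, 49) (49.8751, 49)]
10. shoelace: 921.6026

Area of P6's cell: 921.6026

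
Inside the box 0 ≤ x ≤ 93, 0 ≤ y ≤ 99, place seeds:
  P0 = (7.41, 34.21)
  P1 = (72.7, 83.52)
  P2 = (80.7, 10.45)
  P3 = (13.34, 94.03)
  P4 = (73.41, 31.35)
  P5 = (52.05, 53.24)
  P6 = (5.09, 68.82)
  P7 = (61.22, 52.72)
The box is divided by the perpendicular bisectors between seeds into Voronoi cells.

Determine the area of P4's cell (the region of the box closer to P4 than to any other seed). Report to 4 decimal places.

Area of P4's cell: 1246.0324

1. box [0,93]×[0,99]: [(0, 0) (93, 0) (93, 99) (0, 99)]
2. ⊥bis P4·P0 via (40.41,32.78): [(38.9895, 0) (93, 0) (93, 99) (43.2795, 99)]  |A|=5134.6812
3. ⊥bis P4·P1 via (73.055,57.435): [(41.4598, 57.005) (38.9895, 0) (93, 0) (93, 57.7064)]  |A|=3026.5357
4. ⊥bis P4·P2 via (77.055,20.9): [(41.4598, 57.005) (39.3249, 7.7396) (93, 26.4617) (93, 57.7064)]  |A|=2107.3596
5. ⊥bis P4·P3 via (43.375,62.69): [(41.4598, 57.005) (39.3249, 7.7396) (93, 26.4617) (93, 57.7064)]  |A|=2107.3596
6. ⊥bis P4·P5 via (62.73,42.295): [(78.3191, 57.5066) (39.8551, 19.9739) (39.3249, 7.7396) (93, 26.4617) (93, 57.7064)]  |A|=1425.2914
7. ⊥bis P4·P6 via (39.25,50.085): [(78.3191, 57.5066) (39.8551, 19.9739) (39.3249, 7.7396) (93, 26.4617) (93, 57.7064)]  |A|=1425.2914
8. ⊥bis P4·P7 via (67.315,42.035): [(55.6366, 35.3733) (39.8551, 19.9739) (39.3249, 7.7396) (93, 26.4617) (93, 56.6864)]  |A|=1246.0324
9. canonical 5-gon: [(55.6366, 35.3733) (39.8551, 19.9739) (39.3249, 7.7396) (93, 26.4617) (93, 56.6864)]
10. shoelace: 1246.0324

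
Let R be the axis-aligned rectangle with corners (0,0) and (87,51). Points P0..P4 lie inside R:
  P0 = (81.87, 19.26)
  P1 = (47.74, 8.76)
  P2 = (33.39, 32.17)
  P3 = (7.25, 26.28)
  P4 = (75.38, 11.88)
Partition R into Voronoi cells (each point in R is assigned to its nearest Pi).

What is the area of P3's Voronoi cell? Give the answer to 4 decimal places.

1. box [0,87]×[0,51]: [(0, 0) (87, 0) (87, 51) (0, 51)]
2. ⊥bis P3·P0 via (44.56,22.77): [(0, 0) (42.4179, 0) (47.2158, 51) (0, 51)]  |A|=2285.6583
3. ⊥bis P3·P1 via (27.495,17.52): [(0, 0) (19.9141, 0) (41.9818, 51) (0, 51)]  |A|=1578.345
4. ⊥bis P3·P2 via (20.32,29.225): [(0, 0) (19.9141, 0) (24.5112, 10.6243) (15.4135, 51) (0, 51)]  |A|=1041.9889
5. ⊥bis P3·P4 via (41.315,19.08): [(0, 0) (19.9141, 0) (24.5112, 10.6243) (15.4135, 51) (0, 51)]  |A|=1041.9889
6. canonical 5-gon: [(0, 0) (19.9141, 0) (24.5112, 10.6243) (15.4135, 51) (0, 51)]
7. shoelace: 1041.9889

Area of P3's cell: 1041.9889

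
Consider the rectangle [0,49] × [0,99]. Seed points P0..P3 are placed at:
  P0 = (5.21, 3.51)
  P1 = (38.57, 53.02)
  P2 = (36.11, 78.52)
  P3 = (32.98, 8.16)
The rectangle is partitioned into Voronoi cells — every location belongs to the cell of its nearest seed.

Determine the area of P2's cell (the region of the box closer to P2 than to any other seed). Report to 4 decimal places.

Area of P2's cell: 1688.9654

1. box [0,49]×[0,99]: [(0, 0) (49, 0) (49, 99) (0, 99)]
2. ⊥bis P2·P0 via (20.66,41.015): [(0, 49.5258) (49, 29.3405) (49, 99) (0, 99)]  |A|=2918.7766
3. ⊥bis P2·P1 via (37.34,65.77): [(0, 62.1678) (49, 66.8948) (49, 99) (0, 99)]  |A|=1688.9654
4. ⊥bis P2·P3 via (34.545,43.34): [(0, 62.1678) (49, 66.8948) (49, 99) (0, 99)]  |A|=1688.9654
5. canonical 4-gon: [(0, 62.1678) (49, 66.8948) (49, 99) (0, 99)]
6. shoelace: 1688.9654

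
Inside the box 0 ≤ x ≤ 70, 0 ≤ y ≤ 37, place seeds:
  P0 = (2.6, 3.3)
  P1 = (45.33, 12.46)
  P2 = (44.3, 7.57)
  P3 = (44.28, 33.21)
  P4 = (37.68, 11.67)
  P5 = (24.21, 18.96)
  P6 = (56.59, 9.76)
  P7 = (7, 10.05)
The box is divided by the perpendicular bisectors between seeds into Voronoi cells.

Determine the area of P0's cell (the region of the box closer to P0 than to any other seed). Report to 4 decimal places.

Area of P0's cell: 73.7255

1. box [0,70]×[0,37]: [(0, 0) (70, 0) (70, 37) (0, 37)]
2. ⊥bis P0·P1 via (23.965,7.88): [(0, 0) (25.6542, 0) (17.7226, 37) (0, 37)]  |A|=802.4707
3. ⊥bis P0·P2 via (23.45,5.435): [(0, 0) (24.0065, 0) (22.4997, 14.7154) (17.7226, 37) (0, 37)]  |A|=790.3475
4. ⊥bis P0·P3 via (23.44,18.255): [(0, 0) (24.0065, 0) (22.4997, 14.7154) (21.0171, 21.6313) (9.9884, 37) (0, 37)]  |A|=730.9153
5. ⊥bis P0·P4 via (20.14,7.485): [(0, 0) (21.9259, 0) (14.6466, 30.5087) (9.9884, 37) (0, 37)]  |A|=637.8464
6. ⊥bis P0·P5 via (13.405,11.13): [(0, 29.6282) (0, 0) (21.4705, 0)]  |A|=318.0665
7. ⊥bis P0·P6 via (29.595,6.53): [(0, 29.6282) (0, 0) (21.4705, 0)]  |A|=318.0665
8. ⊥bis P0·P7 via (4.8,6.675): [(0, 9.8039) (0, 0) (15.0401, 0)]  |A|=73.7255
9. canonical 3-gon: [(0, 9.8039) (0, 0) (15.0401, 0)]
10. shoelace: 73.7255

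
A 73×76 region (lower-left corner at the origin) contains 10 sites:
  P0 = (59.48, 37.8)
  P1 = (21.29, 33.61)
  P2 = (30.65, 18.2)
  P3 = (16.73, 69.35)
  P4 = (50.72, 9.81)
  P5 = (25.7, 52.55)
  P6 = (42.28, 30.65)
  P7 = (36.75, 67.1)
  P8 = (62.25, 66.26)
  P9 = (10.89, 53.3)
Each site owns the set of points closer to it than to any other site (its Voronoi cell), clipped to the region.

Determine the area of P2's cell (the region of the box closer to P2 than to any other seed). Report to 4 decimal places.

1. box [0,73]×[0,76]: [(0, 0) (73, 0) (73, 76) (0, 76)]
2. ⊥bis P2·P0 via (45.065,28): [(0, 0) (64.1007, 0) (12.4323, 76) (0, 76)]  |A|=2908.256
3. ⊥bis P2·P1 via (25.97,25.905): [(0, 10.1309) (0, 0) (64.1007, 0) (40.4924, 34.7259)]  |A|=1318.0892
4. ⊥bis P2·P3 via (23.69,43.775): [(0, 10.1309) (0, 0) (64.1007, 0) (40.4924, 34.7259)]  |A|=1318.0892
5. ⊥bis P2·P4 via (40.685,14.005): [(0, 10.1309) (0, 0) (34.8304, 0) (45.9755, 26.6607) (40.4924, 34.7259)]  |A|=927.9059
6. ⊥bis P2·P5 via (28.175,35.375): [(0, 10.1309) (0, 0) (34.8304, 0) (45.9755, 26.6607) (40.4924, 34.7259)]  |A|=927.9059
7. ⊥bis P2·P6 via (36.465,24.425): [(31.3697, 29.1847) (0, 10.1309) (0, 0) (34.8304, 0) (42.6325, 18.6637)]  |A|=813.3056
8. ⊥bis P2·P7 via (33.7,42.65): [(31.3697, 29.1847) (0, 10.1309) (0, 0) (34.8304, 0) (42.6325, 18.6637)]  |A|=813.3056
9. ⊥bis P2·P8 via (46.45,42.23): [(31.3697, 29.1847) (0, 10.1309) (0, 0) (34.8304, 0) (42.6325, 18.6637)]  |A|=813.3056
10. ⊥bis P2·P9 via (20.77,35.75): [(31.3697, 29.1847) (0, 10.1309) (0, 0) (34.8304, 0) (42.6325, 18.6637)]  |A|=813.3056
11. canonical 5-gon: [(31.3697, 29.1847) (0, 10.1309) (0, 0) (34.8304, 0) (42.6325, 18.6637)]
12. shoelace: 813.3056

Area of P2's cell: 813.3056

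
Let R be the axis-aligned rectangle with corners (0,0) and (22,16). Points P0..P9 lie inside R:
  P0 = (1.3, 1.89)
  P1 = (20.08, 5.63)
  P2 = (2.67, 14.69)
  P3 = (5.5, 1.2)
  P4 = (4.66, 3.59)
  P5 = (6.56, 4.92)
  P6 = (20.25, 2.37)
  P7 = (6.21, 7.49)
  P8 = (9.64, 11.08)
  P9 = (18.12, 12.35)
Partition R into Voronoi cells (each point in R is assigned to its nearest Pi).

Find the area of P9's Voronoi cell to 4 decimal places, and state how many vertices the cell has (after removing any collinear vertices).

1. box [0,22]×[0,16]: [(0, 0) (22, 0) (22, 16) (0, 16)]
2. ⊥bis P9·P0 via (9.71,7.12): [(14.1378, 0) (22, 0) (22, 16) (4.1877, 16)]  |A|=205.3961
3. ⊥bis P9·P1 via (19.1,8.99): [(10.1673, 6.3846) (22, 9.8358) (22, 16) (4.1877, 16)]  |A|=122.1052
4. ⊥bis P9·P2 via (10.395,13.52): [(9.4814, 7.4877) (10.1673, 6.3846) (22, 9.8358) (22, 16) (10.7706, 16)]  |A|=94.0872
5. ⊥bis P9·P3 via (11.81,6.775): [(9.73, 9.1292) (11.7477, 6.8456) (22, 9.8358) (22, 16) (10.7706, 16)]  |A|=91.1176
6. ⊥bis P9·P4 via (11.39,7.97): [(9.9009, 10.258) (12.0621, 6.9373) (22, 9.8358) (22, 16) (10.7706, 16)]  |A|=89.1625
7. ⊥bis P9·P5 via (12.34,8.635): [(10.1672, 12.0156) (13.215, 7.2736) (22, 9.8358) (22, 16) (10.7706, 16)]  |A|=83.5751
8. ⊥bis P9·P6 via (19.185,7.36): [(10.1672, 12.0156) (13.215, 7.2736) (22, 9.8358) (22, 16) (10.7706, 16)]  |A|=83.5751
9. ⊥bis P9·P7 via (12.165,9.92): [(10.4765, 14.0579) (13.2417, 7.2813) (22, 9.8358) (22, 16) (10.7706, 16)]  |A|=79.6281
10. ⊥bis P9·P8 via (13.88,11.715): [(14.4895, 7.6453) (22, 9.8358) (22, 16) (13.2383, 16)]  |A|=59.749
11. canonical 4-gon: [(14.4895, 7.6453) (22, 9.8358) (22, 16) (13.2383, 16)]
12. shoelace: 59.749

Area of P9's cell: 59.7490 (4 vertices)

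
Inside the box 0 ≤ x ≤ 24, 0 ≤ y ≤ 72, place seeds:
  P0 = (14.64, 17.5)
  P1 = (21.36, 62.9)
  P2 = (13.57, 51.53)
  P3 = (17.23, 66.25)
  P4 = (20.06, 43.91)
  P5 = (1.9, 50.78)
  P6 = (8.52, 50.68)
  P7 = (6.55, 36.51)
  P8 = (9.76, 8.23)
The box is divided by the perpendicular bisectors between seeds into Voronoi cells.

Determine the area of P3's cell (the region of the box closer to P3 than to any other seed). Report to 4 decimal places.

1. box [0,24]×[0,72]: [(0, 0) (24, 0) (24, 72) (0, 72)]
2. ⊥bis P3·P0 via (15.935,41.875): [(0, 42.7216) (24, 41.4465) (24, 72) (0, 72)]  |A|=717.9826
3. ⊥bis P3·P1 via (19.295,64.575): [(0, 42.7216) (1.5041, 42.6417) (24, 70.3755) (24, 72) (0, 72)]  |A|=392.5903
4. ⊥bis P3·P2 via (15.4,58.89): [(0, 62.7191) (14.8039, 59.0382) (24, 70.3755) (24, 72) (0, 72)]  |A|=231.7079
5. ⊥bis P3·P4 via (18.645,55.08): [(0, 62.7191) (14.8039, 59.0382) (24, 70.3755) (24, 72) (0, 72)]  |A|=231.7079
6. ⊥bis P3·P5 via (9.565,58.515): [(0, 67.9934) (7.1053, 60.9524) (14.8039, 59.0382) (24, 70.3755) (24, 72) (0, 72)]  |A|=212.9698
7. ⊥bis P3·P6 via (12.875,58.465): [(0, 67.9934) (5.3901, 62.6521) (9.4872, 60.3602) (14.8039, 59.0382) (24, 70.3755) (24, 72) (0, 72)]  |A|=211.4535
8. ⊥bis P3·P7 via (11.89,51.38): [(0, 67.9934) (5.3901, 62.6521) (9.4872, 60.3602) (14.8039, 59.0382) (24, 70.3755) (24, 72) (0, 72)]  |A|=211.4535
9. ⊥bis P3·P8 via (13.495,37.24): [(0, 67.9934) (5.3901, 62.6521) (9.4872, 60.3602) (14.8039, 59.0382) (24, 70.3755) (24, 72) (0, 72)]  |A|=211.4535
10. canonical 7-gon: [(0, 67.9934) (5.3901, 62.6521) (9.4872, 60.3602) (14.8039, 59.0382) (24, 70.3755) (24, 72) (0, 72)]
11. shoelace: 211.4535

Area of P3's cell: 211.4535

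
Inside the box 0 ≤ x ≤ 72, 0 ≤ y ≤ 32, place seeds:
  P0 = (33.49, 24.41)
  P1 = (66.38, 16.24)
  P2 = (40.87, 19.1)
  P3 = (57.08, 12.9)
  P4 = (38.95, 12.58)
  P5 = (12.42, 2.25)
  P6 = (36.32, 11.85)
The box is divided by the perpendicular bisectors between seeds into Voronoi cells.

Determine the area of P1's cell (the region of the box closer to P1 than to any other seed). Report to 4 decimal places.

1. box [0,72]×[0,32]: [(0, 0) (72, 0) (72, 32) (0, 32)]
2. ⊥bis P1·P0 via (49.935,20.325): [(44.8862, 0) (72, 0) (72, 32) (52.8351, 32)]  |A|=740.4591
3. ⊥bis P1·P2 via (53.625,17.67): [(51.644, 0) (72, 0) (72, 32) (55.2316, 32)]  |A|=593.9913
4. ⊥bis P1·P3 via (61.73,14.57): [(66.9627, 0) (72, 0) (72, 32) (55.4702, 32)]  |A|=345.0742
5. ⊥bis P1·P4 via (52.665,14.41): [(66.9627, 0) (72, 0) (72, 32) (55.4702, 32)]  |A|=345.0742
6. ⊥bis P1·P5 via (39.4,9.245): [(66.9627, 0) (72, 0) (72, 32) (55.4702, 32)]  |A|=345.0742
7. ⊥bis P1·P6 via (51.35,14.045): [(66.9627, 0) (72, 0) (72, 32) (55.4702, 32)]  |A|=345.0742
8. canonical 4-gon: [(66.9627, 0) (72, 0) (72, 32) (55.4702, 32)]
9. shoelace: 345.0742

Area of P1's cell: 345.0742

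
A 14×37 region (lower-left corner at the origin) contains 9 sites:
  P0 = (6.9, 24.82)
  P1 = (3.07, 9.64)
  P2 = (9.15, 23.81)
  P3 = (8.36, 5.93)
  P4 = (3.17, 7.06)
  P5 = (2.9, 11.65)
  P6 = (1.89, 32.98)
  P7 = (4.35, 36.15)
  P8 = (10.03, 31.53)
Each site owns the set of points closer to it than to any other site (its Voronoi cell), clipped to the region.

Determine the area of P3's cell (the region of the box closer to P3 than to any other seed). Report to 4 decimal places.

1. box [0,14]×[0,37]: [(0, 0) (14, 0) (14, 37) (0, 37)]
2. ⊥bis P3·P0 via (7.63,15.375): [(0, 14.7853) (0, 0) (14, 0) (14, 15.8673)]  |A|=214.5683
3. ⊥bis P3·P1 via (5.715,7.785): [(11.2334, 15.6535) (0.2552, 0) (14, 0) (14, 15.8673)]  |A|=129.5267
4. ⊥bis P3·P2 via (8.755,14.87): [(10.6259, 14.7873) (0.2552, 0) (14, 0) (14, 14.6383)]  |A|=126.32
5. ⊥bis P3·P4 via (5.765,6.495): [(10.6259, 14.7873) (6.1948, 8.4692) (4.3509, 0) (14, 0) (14, 14.6383)]  |A|=108.9765
6. ⊥bis P3·P5 via (5.63,8.79): [(11.856, 14.733) (8.0194, 11.0708) (6.1948, 8.4692) (4.3509, 0) (14, 0) (14, 14.6383)]  |A|=106.6198
7. ⊥bis P3·P6 via (5.125,19.455): [(11.856, 14.733) (8.0194, 11.0708) (6.1948, 8.4692) (4.3509, 0) (14, 0) (14, 14.6383)]  |A|=106.6198
8. ⊥bis P3·P7 via (6.355,21.04): [(11.856, 14.733) (8.0194, 11.0708) (6.1948, 8.4692) (4.3509, 0) (14, 0) (14, 14.6383)]  |A|=106.6198
9. ⊥bis P3·P8 via (9.195,18.73): [(11.856, 14.733) (8.0194, 11.0708) (6.1948, 8.4692) (4.3509, 0) (14, 0) (14, 14.6383)]  |A|=106.6198
10. canonical 6-gon: [(11.856, 14.733) (8.0194, 11.0708) (6.1948, 8.4692) (4.3509, 0) (14, 0) (14, 14.6383)]
11. shoelace: 106.6198

Area of P3's cell: 106.6198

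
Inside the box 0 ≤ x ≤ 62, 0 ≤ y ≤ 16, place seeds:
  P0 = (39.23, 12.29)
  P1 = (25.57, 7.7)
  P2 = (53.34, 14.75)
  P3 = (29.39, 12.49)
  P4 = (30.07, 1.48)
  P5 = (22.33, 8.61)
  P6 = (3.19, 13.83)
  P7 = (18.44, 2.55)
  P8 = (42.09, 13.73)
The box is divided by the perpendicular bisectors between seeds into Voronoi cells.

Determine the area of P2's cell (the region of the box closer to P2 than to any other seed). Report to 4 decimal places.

Area of P2's cell: 219.5078

1. box [0,62]×[0,16]: [(0, 0) (62, 0) (62, 16) (0, 16)]
2. ⊥bis P2·P0 via (46.285,13.52): [(48.6421, 0) (62, 0) (62, 16) (45.8526, 16)]  |A|=236.0419
3. ⊥bis P2·P1 via (39.455,11.225): [(48.6421, 0) (62, 0) (62, 16) (45.8526, 16)]  |A|=236.0419
4. ⊥bis P2·P3 via (41.365,13.62): [(48.6421, 0) (62, 0) (62, 16) (45.8526, 16)]  |A|=236.0419
5. ⊥bis P2·P4 via (41.705,8.115): [(48.6421, 0) (62, 0) (62, 16) (45.8526, 16)]  |A|=236.0419
6. ⊥bis P2·P5 via (37.835,11.68): [(48.6421, 0) (62, 0) (62, 16) (45.8526, 16)]  |A|=236.0419
7. ⊥bis P2·P6 via (28.265,14.29): [(48.6421, 0) (62, 0) (62, 16) (45.8526, 16)]  |A|=236.0419
8. ⊥bis P2·P7 via (35.89,8.65): [(48.6421, 0) (62, 0) (62, 16) (45.8526, 16)]  |A|=236.0419
9. ⊥bis P2·P8 via (47.715,14.24): [(49.0061, 0) (62, 0) (62, 16) (47.5554, 16)]  |A|=219.5078
10. canonical 4-gon: [(49.0061, 0) (62, 0) (62, 16) (47.5554, 16)]
11. shoelace: 219.5078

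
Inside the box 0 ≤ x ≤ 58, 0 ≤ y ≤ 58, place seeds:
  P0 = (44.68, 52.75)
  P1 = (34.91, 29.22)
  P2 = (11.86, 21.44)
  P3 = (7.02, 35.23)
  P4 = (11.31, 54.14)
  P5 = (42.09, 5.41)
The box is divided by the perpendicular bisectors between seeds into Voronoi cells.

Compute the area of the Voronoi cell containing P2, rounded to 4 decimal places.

1. box [0,58]×[0,58]: [(0, 0) (58, 0) (58, 58) (0, 58)]
2. ⊥bis P2·P0 via (28.27,37.095): [(0, 0) (58, 0) (58, 5.9312) (8.3268, 58) (0, 58)]  |A|=2070.7882
3. ⊥bis P2·P1 via (23.385,25.33): [(0, 0) (31.9346, 0) (14.5651, 51.4608) (8.3268, 58) (0, 58)]  |A|=1271.3036
4. ⊥bis P2·P3 via (9.44,28.335): [(0, 25.0218) (0, 0) (31.9346, 0) (21.0011, 32.3927)]  |A|=779.9664
5. ⊥bis P2·P4 via (11.585,37.79): [(0, 25.0218) (0, 0) (31.9346, 0) (21.0011, 32.3927)]  |A|=779.9664
6. ⊥bis P2·P5 via (26.975,13.425): [(0, 25.0218) (0, 0) (19.8562, 0) (27.2367, 13.9185) (21.0011, 32.3927)]  |A|=695.9097
7. canonical 5-gon: [(0, 25.0218) (0, 0) (19.8562, 0) (27.2367, 13.9185) (21.0011, 32.3927)]
8. shoelace: 695.9097

Area of P2's cell: 695.9097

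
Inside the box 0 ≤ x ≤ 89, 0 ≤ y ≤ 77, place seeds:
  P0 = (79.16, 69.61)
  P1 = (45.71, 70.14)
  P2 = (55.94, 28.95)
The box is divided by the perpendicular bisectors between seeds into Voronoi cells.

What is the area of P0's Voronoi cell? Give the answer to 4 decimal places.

Area of P0's cell: 862.3385

1. box [0,89]×[0,77]: [(0, 0) (89, 0) (89, 77) (0, 77)]
2. ⊥bis P0·P1 via (62.435,69.875): [(61.3279, 0) (89, 0) (89, 77) (62.5479, 77)]  |A|=2083.7834
3. ⊥bis P0·P2 via (67.55,49.28): [(62.1575, 52.3595) (89, 37.0304) (89, 77) (62.5479, 77)]  |A|=862.3385
4. canonical 4-gon: [(62.1575, 52.3595) (89, 37.0304) (89, 77) (62.5479, 77)]
5. shoelace: 862.3385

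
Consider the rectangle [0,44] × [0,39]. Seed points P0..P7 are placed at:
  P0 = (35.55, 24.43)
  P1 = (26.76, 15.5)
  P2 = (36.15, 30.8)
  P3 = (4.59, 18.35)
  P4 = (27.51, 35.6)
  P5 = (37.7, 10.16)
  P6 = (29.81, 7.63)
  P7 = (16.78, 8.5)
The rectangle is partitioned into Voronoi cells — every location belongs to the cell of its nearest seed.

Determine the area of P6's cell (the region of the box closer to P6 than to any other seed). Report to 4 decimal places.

Area of P6's cell: 133.4438

1. box [0,44]×[0,39]: [(0, 0) (44, 0) (44, 39) (0, 39)]
2. ⊥bis P6·P0 via (32.68,16.03): [(0, 27.1957) (0, 0) (44, 0) (44, 12.1623)]  |A|=865.876
3. ⊥bis P6·P1 via (28.285,11.565): [(36.4673, 14.736) (0, 0.6032) (0, 0) (44, 0) (44, 12.1623)]  |A|=380.999
4. ⊥bis P6·P2 via (32.98,19.215): [(36.4673, 14.736) (0, 0.6032) (0, 0) (44, 0) (44, 12.1623)]  |A|=380.999
5. ⊥bis P6·P3 via (17.2,12.99): [(36.4673, 14.736) (14.2887, 6.1408) (11.6785, 0) (44, 0) (44, 12.1623)]  |A|=340.8321
6. ⊥bis P6·P4 via (28.66,21.615): [(36.4673, 14.736) (14.2887, 6.1408) (11.6785, 0) (44, 0) (44, 12.1623)]  |A|=340.8321
7. ⊥bis P6·P5 via (33.755,8.895): [(32.3889, 13.1554) (14.2887, 6.1408) (11.6785, 0) (36.6073, 0)]  |A|=210.3941
8. ⊥bis P6·P7 via (23.295,8.065): [(32.3889, 13.1554) (23.4023, 9.6727) (22.7565, 0) (36.6073, 0)]  |A|=133.4438
9. canonical 4-gon: [(32.3889, 13.1554) (23.4023, 9.6727) (22.7565, 0) (36.6073, 0)]
10. shoelace: 133.4438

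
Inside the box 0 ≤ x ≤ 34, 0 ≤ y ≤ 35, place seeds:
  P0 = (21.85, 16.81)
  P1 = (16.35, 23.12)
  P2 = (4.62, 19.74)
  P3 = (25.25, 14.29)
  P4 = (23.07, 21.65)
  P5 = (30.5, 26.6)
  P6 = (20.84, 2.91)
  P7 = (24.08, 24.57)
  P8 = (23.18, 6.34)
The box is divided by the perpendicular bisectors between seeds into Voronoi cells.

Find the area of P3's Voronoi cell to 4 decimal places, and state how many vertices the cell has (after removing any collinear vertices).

1. box [0,34]×[0,35]: [(0, 0) (34, 0) (34, 35) (0, 35)]
2. ⊥bis P3·P0 via (23.55,15.55): [(12.0247, 0) (34, 0) (34, 29.6492)]  |A|=325.775
3. ⊥bis P3·P1 via (20.8,18.705): [(12.0247, 0) (34, 0) (34, 29.6492)]  |A|=325.775
4. ⊥bis P3·P2 via (14.935,17.015): [(12.0247, 0) (34, 0) (34, 29.6492)]  |A|=325.775
5. ⊥bis P3·P4 via (24.16,17.97): [(25.6766, 18.4192) (12.0247, 0) (34, 0) (34, 20.8846)]  |A|=289.2992
6. ⊥bis P3·P5 via (27.875,20.445): [(29.7771, 19.6338) (25.6766, 18.4192) (12.0247, 0) (34, 0) (34, 17.8328)]  |A|=282.8556
7. ⊥bis P3·P6 via (23.045,8.6): [(29.7771, 19.6338) (25.6766, 18.4192) (19.4355, 9.9987) (34, 4.3547) (34, 17.8328)]  |A|=141.281
8. ⊥bis P3·P7 via (24.665,19.43): [(29.7771, 19.6338) (25.6766, 18.4192) (19.4355, 9.9987) (34, 4.3547) (34, 17.8328)]  |A|=141.281
9. ⊥bis P3·P8 via (24.215,10.315): [(29.7771, 19.6338) (25.6766, 18.4192) (20.4052, 11.307) (34, 7.7672) (34, 17.8328)]  |A|=105.8214
10. canonical 5-gon: [(29.7771, 19.6338) (25.6766, 18.4192) (20.4052, 11.307) (34, 7.7672) (34, 17.8328)]
11. shoelace: 105.8214

Area of P3's cell: 105.8214 (5 vertices)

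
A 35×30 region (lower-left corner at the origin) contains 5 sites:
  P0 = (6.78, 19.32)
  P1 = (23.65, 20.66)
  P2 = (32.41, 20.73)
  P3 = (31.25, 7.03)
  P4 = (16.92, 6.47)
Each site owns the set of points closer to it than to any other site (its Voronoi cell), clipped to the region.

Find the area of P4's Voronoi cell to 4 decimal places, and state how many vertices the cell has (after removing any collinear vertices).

1. box [0,35]×[0,30]: [(0, 0) (35, 0) (35, 30) (0, 30)]
2. ⊥bis P4·P0 via (11.85,12.895): [(0, 3.5441) (0, 0) (35, 0) (35, 30) (33.5265, 30)]  |A|=606.5138
3. ⊥bis P4·P1 via (20.285,13.565): [(15.5468, 15.8122) (0, 3.5441) (0, 0) (35, 0) (35, 6.586)]  |A|=368.3226
4. ⊥bis P4·P2 via (24.665,13.6): [(28.1167, 9.8506) (15.5468, 15.8122) (0, 3.5441) (0, 0) (35, 0) (35, 2.3736)]  |A|=353.8247
5. ⊥bis P4·P3 via (24.085,6.75): [(23.8854, 11.8574) (15.5468, 15.8122) (0, 3.5441) (0, 0) (24.3488, 0)]  |A|=268.5743
6. canonical 5-gon: [(23.8854, 11.8574) (15.5468, 15.8122) (0, 3.5441) (0, 0) (24.3488, 0)]
7. shoelace: 268.5743

Area of P4's cell: 268.5743 (5 vertices)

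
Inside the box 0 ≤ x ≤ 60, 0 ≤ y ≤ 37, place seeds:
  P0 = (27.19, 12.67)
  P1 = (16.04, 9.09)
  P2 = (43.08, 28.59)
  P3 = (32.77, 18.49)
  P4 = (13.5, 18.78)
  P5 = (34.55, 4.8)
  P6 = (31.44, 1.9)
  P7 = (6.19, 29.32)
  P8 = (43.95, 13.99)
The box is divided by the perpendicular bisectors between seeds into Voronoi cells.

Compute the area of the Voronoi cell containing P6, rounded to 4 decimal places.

1. box [0,60]×[0,37]: [(0, 0) (60, 0) (60, 37) (0, 37)]
2. ⊥bis P6·P0 via (29.315,7.285): [(10.854, 0) (60, 0) (60, 19.3938)]  |A|=476.5631
3. ⊥bis P6·P1 via (23.74,5.495): [(23.5054, 4.9924) (21.1745, 0) (60, 0) (60, 19.3938)]  |A|=450.8009
4. ⊥bis P6·P2 via (37.26,15.245): [(43.0679, 12.7121) (23.5054, 4.9924) (21.1745, 0) (60, 0) (60, 5.3277)]  |A|=331.7164
5. ⊥bis P6·P3 via (32.105,10.195): [(52.6084, 8.5513) (35.9152, 9.8895) (23.5054, 4.9924) (21.1745, 0) (60, 0) (60, 5.3277)]  |A|=303.3717
6. ⊥bis P6·P4 via (22.47,10.34): [(52.6084, 8.5513) (35.9152, 9.8895) (23.5054, 4.9924) (21.1745, 0) (60, 0) (60, 5.3277)]  |A|=303.3717
7. ⊥bis P6·P5 via (32.995,3.35): [(29.3228, 7.2881) (23.5054, 4.9924) (21.1745, 0) (36.1188, 0)]  |A|=66.304
8. ⊥bis P6·P7 via (18.815,15.61): [(29.3228, 7.2881) (23.5054, 4.9924) (21.1745, 0) (36.1188, 0)]  |A|=66.304
9. ⊥bis P6·P8 via (37.695,7.945): [(29.3228, 7.2881) (23.5054, 4.9924) (21.1745, 0) (36.1188, 0)]  |A|=66.304
10. canonical 4-gon: [(29.3228, 7.2881) (23.5054, 4.9924) (21.1745, 0) (36.1188, 0)]
11. shoelace: 66.304

Area of P6's cell: 66.3040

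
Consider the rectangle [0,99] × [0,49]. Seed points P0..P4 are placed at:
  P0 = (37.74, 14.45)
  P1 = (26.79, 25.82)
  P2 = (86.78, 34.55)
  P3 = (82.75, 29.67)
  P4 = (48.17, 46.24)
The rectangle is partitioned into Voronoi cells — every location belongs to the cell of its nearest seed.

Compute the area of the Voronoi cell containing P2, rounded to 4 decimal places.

1. box [0,99]×[0,49]: [(0, 0) (99, 0) (99, 49) (0, 49)]
2. ⊥bis P2·P0 via (62.26,24.5): [(72.3018, 0) (99, 0) (99, 49) (52.2182, 49)]  |A|=1800.26
3. ⊥bis P2·P1 via (56.785,30.185): [(55.0537, 42.0819) (72.3018, 0) (99, 0) (99, 49) (54.047, 49)]  |A|=1793.9342
4. ⊥bis P2·P3 via (84.765,32.11): [(99, 20.3545) (99, 49) (64.3126, 49)]  |A|=496.8198
5. ⊥bis P2·P4 via (67.475,40.395): [(68.9267, 45.1896) (99, 20.3545) (99, 49) (70.0803, 49)]  |A|=485.8311
6. canonical 4-gon: [(68.9267, 45.1896) (99, 20.3545) (99, 49) (70.0803, 49)]
7. shoelace: 485.8311

Area of P2's cell: 485.8311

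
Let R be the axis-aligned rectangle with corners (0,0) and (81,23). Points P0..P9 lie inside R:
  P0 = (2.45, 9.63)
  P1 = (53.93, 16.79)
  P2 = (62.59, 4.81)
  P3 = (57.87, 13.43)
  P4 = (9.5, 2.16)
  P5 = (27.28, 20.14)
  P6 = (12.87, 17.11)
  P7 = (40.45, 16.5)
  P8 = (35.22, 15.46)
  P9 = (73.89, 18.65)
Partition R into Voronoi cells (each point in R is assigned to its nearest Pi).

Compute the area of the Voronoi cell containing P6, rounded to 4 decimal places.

Area of P6's cell: 214.3442

1. box [0,81]×[0,23]: [(0, 0) (81, 0) (81, 23) (0, 23)]
2. ⊥bis P6·P0 via (7.66,13.37): [(17.2577, 0) (81, 0) (81, 23) (0.7471, 23)]  |A|=1655.9453
3. ⊥bis P6·P1 via (33.4,16.95): [(17.2577, 0) (33.2679, 0) (33.4472, 23) (0.7471, 23)]  |A|=560.1683
4. ⊥bis P6·P2 via (37.73,10.96): [(17.2577, 0) (33.2679, 0) (33.4472, 23) (0.7471, 23)]  |A|=560.1683
5. ⊥bis P6·P3 via (35.37,15.27): [(17.2577, 0) (33.2679, 0) (33.4472, 23) (0.7471, 23)]  |A|=560.1683
6. ⊥bis P6·P4 via (11.185,9.635): [(10.1783, 9.8619) (33.3041, 4.6489) (33.4472, 23) (0.7471, 23)]  |A|=427.3724
7. ⊥bis P6·P5 via (20.075,18.625): [(10.1783, 9.8619) (22.5017, 7.084) (19.1551, 23) (0.7471, 23)]  |A|=214.3442
8. ⊥bis P6·P7 via (26.66,16.805): [(10.1783, 9.8619) (22.5017, 7.084) (19.1551, 23) (0.7471, 23)]  |A|=214.3442
9. ⊥bis P6·P8 via (24.045,16.285): [(10.1783, 9.8619) (22.5017, 7.084) (19.1551, 23) (0.7471, 23)]  |A|=214.3442
10. ⊥bis P6·P9 via (43.38,17.88): [(10.1783, 9.8619) (22.5017, 7.084) (19.1551, 23) (0.7471, 23)]  |A|=214.3442
11. canonical 4-gon: [(10.1783, 9.8619) (22.5017, 7.084) (19.1551, 23) (0.7471, 23)]
12. shoelace: 214.3442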